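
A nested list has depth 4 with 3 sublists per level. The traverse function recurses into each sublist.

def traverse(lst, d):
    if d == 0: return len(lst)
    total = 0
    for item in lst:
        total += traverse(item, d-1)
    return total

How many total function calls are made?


At depth 0 (root): 1 call
At depth 1: each of 1 parents calls traverse on 3 children = 3 calls
At depth 2: each of 3 parents calls traverse on 3 children = 9 calls
At depth 3: each of 9 parents calls traverse on 3 children = 27 calls
At depth 4: each of 27 parents calls traverse on 3 children = 81 calls
Total: 1 + 3 + 9 + 27 + 81 = 121

121


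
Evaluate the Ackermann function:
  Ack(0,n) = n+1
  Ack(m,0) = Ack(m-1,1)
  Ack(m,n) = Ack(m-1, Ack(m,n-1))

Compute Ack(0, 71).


Ack(0, 71) = 72
Result: Ack(0, 71) = 72

72


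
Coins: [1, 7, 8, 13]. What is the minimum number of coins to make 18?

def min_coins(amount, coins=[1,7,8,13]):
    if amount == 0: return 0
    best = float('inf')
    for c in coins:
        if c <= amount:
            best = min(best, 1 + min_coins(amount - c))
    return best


Building up with DP:
min_coins(0) = 0
min_coins(1) = min(1+min_coins(0)=1+0=1) = 1
min_coins(2) = min(1+min_coins(1)=1+1=2) = 2
min_coins(3) = min(1+min_coins(2)=1+2=3) = 3
min_coins(4) = min(1+min_coins(3)=1+3=4) = 4
min_coins(5) = min(1+min_coins(4)=1+4=5) = 5
min_coins(6) = min(1+min_coins(5)=1+5=6) = 6
min_coins(7) = min(1+min_coins(6)=1+6=7, 1+min_coins(0)=1+0=1) = 1
min_coins(8) = min(1+min_coins(7)=1+1=2, 1+min_coins(1)=1+1=2, 1+min_coins(0)=1+0=1) = 1
min_coins(9) = min(1+min_coins(8)=1+1=2, 1+min_coins(2)=1+2=3, 1+min_coins(1)=1+1=2) = 2
min_coins(10) = min(1+min_coins(9)=1+2=3, 1+min_coins(3)=1+3=4, 1+min_coins(2)=1+2=3) = 3
min_coins(11) = min(1+min_coins(10)=1+3=4, 1+min_coins(4)=1+4=5, 1+min_coins(3)=1+3=4) = 4
min_coins(12) = min(1+min_coins(11)=1+4=5, 1+min_coins(5)=1+5=6, 1+min_coins(4)=1+4=5) = 5
min_coins(13) = min(1+min_coins(12)=1+5=6, 1+min_coins(6)=1+6=7, 1+min_coins(5)=1+5=6, 1+min_coins(0)=1+0=1) = 1
min_coins(14) = min(1+min_coins(13)=1+1=2, 1+min_coins(7)=1+1=2, 1+min_coins(6)=1+6=7, 1+min_coins(1)=1+1=2) = 2
min_coins(15) = min(1+min_coins(14)=1+2=3, 1+min_coins(8)=1+1=2, 1+min_coins(7)=1+1=2, 1+min_coins(2)=1+2=3) = 2
min_coins(16) = min(1+min_coins(15)=1+2=3, 1+min_coins(9)=1+2=3, 1+min_coins(8)=1+1=2, 1+min_coins(3)=1+3=4) = 2
min_coins(17) = min(1+min_coins(16)=1+2=3, 1+min_coins(10)=1+3=4, 1+min_coins(9)=1+2=3, 1+min_coins(4)=1+4=5) = 3
min_coins(18) = min(1+min_coins(17)=1+3=4, 1+min_coins(11)=1+4=5, 1+min_coins(10)=1+3=4, 1+min_coins(5)=1+5=6) = 4

4


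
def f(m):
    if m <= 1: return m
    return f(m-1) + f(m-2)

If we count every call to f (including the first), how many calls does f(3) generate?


Let C(n) = total calls for f(n)
C(0) = 1, C(1) = 1
C(2) = 1 + C(1) + C(0) = 1 + 1 + 1 = 3
C(3) = 1 + C(2) + C(1) = 1 + 3 + 1 = 5

5


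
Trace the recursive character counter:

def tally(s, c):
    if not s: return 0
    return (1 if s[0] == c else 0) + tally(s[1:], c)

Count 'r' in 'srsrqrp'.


s[0]='s' != 'r' -> 0
s[0]='r' == 'r' -> 1
s[0]='s' != 'r' -> 0
s[0]='r' == 'r' -> 1
s[0]='q' != 'r' -> 0
s[0]='r' == 'r' -> 1
s[0]='p' != 'r' -> 0
Sum: 0 + 1 + 0 + 1 + 0 + 1 + 0 = 3

3


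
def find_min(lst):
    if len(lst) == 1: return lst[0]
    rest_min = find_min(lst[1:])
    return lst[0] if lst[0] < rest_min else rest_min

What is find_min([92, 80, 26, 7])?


find_min([92, 80, 26, 7]): compare 92 with find_min([80, 26, 7])
find_min([80, 26, 7]): compare 80 with find_min([26, 7])
find_min([26, 7]): compare 26 with find_min([7])
find_min([7]) = 7  (base case)
Compare 26 with 7 -> 7
Compare 80 with 7 -> 7
Compare 92 with 7 -> 7

7


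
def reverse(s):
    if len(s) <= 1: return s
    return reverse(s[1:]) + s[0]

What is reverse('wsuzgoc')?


reverse('wsuzgoc') = reverse('suzgoc') + 'w'
reverse('suzgoc') = reverse('uzgoc') + 's'
reverse('uzgoc') = reverse('zgoc') + 'u'
reverse('zgoc') = reverse('goc') + 'z'
reverse('goc') = reverse('oc') + 'g'
reverse('oc') = reverse('c') + 'o'
reverse('c') = 'c'  (base case)
Concatenating: 'c' + 'o' + 'g' + 'z' + 'u' + 's' + 'w' = 'cogzusw'

cogzusw


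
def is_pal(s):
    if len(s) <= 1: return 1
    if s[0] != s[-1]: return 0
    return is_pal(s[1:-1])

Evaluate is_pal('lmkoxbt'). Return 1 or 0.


is_pal('lmkoxbt'): s[0]='l' != s[-1]='t' -> return 0
Result: 0 (not a palindrome)

0


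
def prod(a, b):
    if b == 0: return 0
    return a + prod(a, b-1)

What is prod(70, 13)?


prod(70, 13) = 70 + prod(70, 12)
prod(70, 12) = 70 + prod(70, 11)
prod(70, 11) = 70 + prod(70, 10)
prod(70, 10) = 70 + prod(70, 9)
prod(70, 9) = 70 + prod(70, 8)
prod(70, 8) = 70 + prod(70, 7)
prod(70, 7) = 70 + prod(70, 6)
prod(70, 6) = 70 + prod(70, 5)
prod(70, 5) = 70 + prod(70, 4)
prod(70, 4) = 70 + prod(70, 3)
prod(70, 3) = 70 + prod(70, 2)
prod(70, 2) = 70 + prod(70, 1)
prod(70, 1) = 70 + prod(70, 0)
prod(70, 0) = 0  (base case)
Total: 70 + 70 + 70 + 70 + 70 + 70 + 70 + 70 + 70 + 70 + 70 + 70 + 70 + 0 = 910

910


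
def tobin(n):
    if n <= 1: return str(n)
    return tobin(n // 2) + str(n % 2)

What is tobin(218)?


tobin(218) = tobin(109) + '0'
tobin(109) = tobin(54) + '1'
tobin(54) = tobin(27) + '0'
tobin(27) = tobin(13) + '1'
tobin(13) = tobin(6) + '1'
tobin(6) = tobin(3) + '0'
tobin(3) = tobin(1) + '1'
tobin(1) = '1'  (base case)
Concatenating: '1' + '1' + '0' + '1' + '1' + '0' + '1' + '0' = '11011010'

11011010


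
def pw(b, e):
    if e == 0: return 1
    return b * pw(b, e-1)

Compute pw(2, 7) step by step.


pw(2, 7)
= 2 * pw(2, 6)
= 2 * 2 * pw(2, 5)
= 2 * 2 * 2 * pw(2, 4)
= 2 * 2 * 2 * 2 * pw(2, 3)
= 2 * 2 * 2 * 2 * 2 * pw(2, 2)
= 2 * 2 * 2 * 2 * 2 * 2 * pw(2, 1)
= 2 * 2 * 2 * 2 * 2 * 2 * 2 * pw(2, 0)
= 2 * 2 * 2 * 2 * 2 * 2 * 2 * 1
= 128

128


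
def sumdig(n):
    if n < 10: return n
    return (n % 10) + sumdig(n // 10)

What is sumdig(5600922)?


sumdig(5600922) = 2 + sumdig(560092)
sumdig(560092) = 2 + sumdig(56009)
sumdig(56009) = 9 + sumdig(5600)
sumdig(5600) = 0 + sumdig(560)
sumdig(560) = 0 + sumdig(56)
sumdig(56) = 6 + sumdig(5)
sumdig(5) = 5  (base case)
Total: 2 + 2 + 9 + 0 + 0 + 6 + 5 = 24

24


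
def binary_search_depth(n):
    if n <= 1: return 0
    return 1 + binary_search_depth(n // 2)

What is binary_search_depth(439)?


439 / 2 = 219
219 / 2 = 109
109 / 2 = 54
54 / 2 = 27
27 / 2 = 13
13 / 2 = 6
6 / 2 = 3
3 / 2 = 1
Reached 1 after 8 halvings

8


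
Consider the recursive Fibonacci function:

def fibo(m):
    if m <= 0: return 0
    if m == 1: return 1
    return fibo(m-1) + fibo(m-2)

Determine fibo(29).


Computing fibo(29) bottom-up:
fibo(0) = 0
fibo(1) = 1
fibo(2) = fibo(1) + fibo(0) = 1 + 0 = 1
fibo(3) = fibo(2) + fibo(1) = 1 + 1 = 2
fibo(4) = fibo(3) + fibo(2) = 2 + 1 = 3
fibo(5) = fibo(4) + fibo(3) = 3 + 2 = 5
fibo(6) = fibo(5) + fibo(4) = 5 + 3 = 8
fibo(7) = fibo(6) + fibo(5) = 8 + 5 = 13
fibo(8) = fibo(7) + fibo(6) = 13 + 8 = 21
fibo(9) = fibo(8) + fibo(7) = 21 + 13 = 34
fibo(10) = fibo(9) + fibo(8) = 34 + 21 = 55
fibo(11) = fibo(10) + fibo(9) = 55 + 34 = 89
fibo(12) = fibo(11) + fibo(10) = 89 + 55 = 144
fibo(13) = fibo(12) + fibo(11) = 144 + 89 = 233
fibo(14) = fibo(13) + fibo(12) = 233 + 144 = 377
fibo(15) = fibo(14) + fibo(13) = 377 + 233 = 610
fibo(16) = fibo(15) + fibo(14) = 610 + 377 = 987
fibo(17) = fibo(16) + fibo(15) = 987 + 610 = 1597
fibo(18) = fibo(17) + fibo(16) = 1597 + 987 = 2584
fibo(19) = fibo(18) + fibo(17) = 2584 + 1597 = 4181
fibo(20) = fibo(19) + fibo(18) = 4181 + 2584 = 6765
fibo(21) = fibo(20) + fibo(19) = 6765 + 4181 = 10946
fibo(22) = fibo(21) + fibo(20) = 10946 + 6765 = 17711
fibo(23) = fibo(22) + fibo(21) = 17711 + 10946 = 28657
fibo(24) = fibo(23) + fibo(22) = 28657 + 17711 = 46368
fibo(25) = fibo(24) + fibo(23) = 46368 + 28657 = 75025
fibo(26) = fibo(25) + fibo(24) = 75025 + 46368 = 121393
fibo(27) = fibo(26) + fibo(25) = 121393 + 75025 = 196418
fibo(28) = fibo(27) + fibo(26) = 196418 + 121393 = 317811
fibo(29) = fibo(28) + fibo(27) = 317811 + 196418 = 514229

514229


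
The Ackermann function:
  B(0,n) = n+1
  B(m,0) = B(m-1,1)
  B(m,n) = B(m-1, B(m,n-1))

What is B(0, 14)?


B(0, 14) = 15
Result: B(0, 14) = 15

15


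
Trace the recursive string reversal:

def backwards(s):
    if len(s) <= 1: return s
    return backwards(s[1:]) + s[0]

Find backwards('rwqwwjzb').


backwards('rwqwwjzb') = backwards('wqwwjzb') + 'r'
backwards('wqwwjzb') = backwards('qwwjzb') + 'w'
backwards('qwwjzb') = backwards('wwjzb') + 'q'
backwards('wwjzb') = backwards('wjzb') + 'w'
backwards('wjzb') = backwards('jzb') + 'w'
backwards('jzb') = backwards('zb') + 'j'
backwards('zb') = backwards('b') + 'z'
backwards('b') = 'b'  (base case)
Concatenating: 'b' + 'z' + 'j' + 'w' + 'w' + 'q' + 'w' + 'r' = 'bzjwwqwr'

bzjwwqwr


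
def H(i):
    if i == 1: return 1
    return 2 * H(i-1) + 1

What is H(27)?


H(27) = 2 * H(26) + 1
H(26) = 2 * H(25) + 1
H(25) = 2 * H(24) + 1
H(24) = 2 * H(23) + 1
H(23) = 2 * H(22) + 1
H(22) = 2 * H(21) + 1
H(21) = 2 * H(20) + 1
H(20) = 2 * H(19) + 1
H(19) = 2 * H(18) + 1
H(18) = 2 * H(17) + 1
H(17) = 2 * H(16) + 1
H(16) = 2 * H(15) + 1
H(15) = 2 * H(14) + 1
H(14) = 2 * H(13) + 1
H(13) = 2 * H(12) + 1
H(12) = 2 * H(11) + 1
H(11) = 2 * H(10) + 1
H(10) = 2 * H(9) + 1
H(9) = 2 * H(8) + 1
H(8) = 2 * H(7) + 1
H(7) = 2 * H(6) + 1
H(6) = 2 * H(5) + 1
H(5) = 2 * H(4) + 1
H(4) = 2 * H(3) + 1
H(3) = 2 * H(2) + 1
H(2) = 2 * H(1) + 1
H(1) = 1  (base case)
H(2) = 2 * 1 + 1 = 3
H(3) = 2 * 3 + 1 = 7
H(4) = 2 * 7 + 1 = 15
H(5) = 2 * 15 + 1 = 31
H(6) = 2 * 31 + 1 = 63
H(7) = 2 * 63 + 1 = 127
H(8) = 2 * 127 + 1 = 255
H(9) = 2 * 255 + 1 = 511
H(10) = 2 * 511 + 1 = 1023
H(11) = 2 * 1023 + 1 = 2047
H(12) = 2 * 2047 + 1 = 4095
H(13) = 2 * 4095 + 1 = 8191
H(14) = 2 * 8191 + 1 = 16383
H(15) = 2 * 16383 + 1 = 32767
H(16) = 2 * 32767 + 1 = 65535
H(17) = 2 * 65535 + 1 = 131071
H(18) = 2 * 131071 + 1 = 262143
H(19) = 2 * 262143 + 1 = 524287
H(20) = 2 * 524287 + 1 = 1048575
H(21) = 2 * 1048575 + 1 = 2097151
H(22) = 2 * 2097151 + 1 = 4194303
H(23) = 2 * 4194303 + 1 = 8388607
H(24) = 2 * 8388607 + 1 = 16777215
H(25) = 2 * 16777215 + 1 = 33554431
H(26) = 2 * 33554431 + 1 = 67108863
H(27) = 2 * 67108863 + 1 = 134217727

134217727


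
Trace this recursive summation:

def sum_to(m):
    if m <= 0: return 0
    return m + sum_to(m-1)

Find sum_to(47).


sum_to(47)
= 47 + 46 + 45 + 44 + 43 + 42 + 41 + 40 + 39 + 38 + 37 + 36 + 35 + 34 + 33 + 32 + 31 + 30 + 29 + 28 + 27 + 26 + 25 + 24 + 23 + 22 + 21 + 20 + 19 + 18 + 17 + 16 + 15 + 14 + 13 + 12 + 11 + 10 + 9 + 8 + 7 + 6 + 5 + 4 + 3 + 2 + 1 + sum_to(0)
= 47 + 46 + 45 + 44 + 43 + 42 + 41 + 40 + 39 + 38 + 37 + 36 + 35 + 34 + 33 + 32 + 31 + 30 + 29 + 28 + 27 + 26 + 25 + 24 + 23 + 22 + 21 + 20 + 19 + 18 + 17 + 16 + 15 + 14 + 13 + 12 + 11 + 10 + 9 + 8 + 7 + 6 + 5 + 4 + 3 + 2 + 1 + 0
= 1128

1128


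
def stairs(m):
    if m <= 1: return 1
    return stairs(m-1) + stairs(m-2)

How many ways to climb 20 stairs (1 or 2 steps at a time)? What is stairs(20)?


Building up from base cases:
stairs(0) = 1
stairs(1) = 1
stairs(2) = stairs(1) + stairs(0) = 1 + 1 = 2
stairs(3) = stairs(2) + stairs(1) = 2 + 1 = 3
stairs(4) = stairs(3) + stairs(2) = 3 + 2 = 5
stairs(5) = stairs(4) + stairs(3) = 5 + 3 = 8
stairs(6) = stairs(5) + stairs(4) = 8 + 5 = 13
stairs(7) = stairs(6) + stairs(5) = 13 + 8 = 21
stairs(8) = stairs(7) + stairs(6) = 21 + 13 = 34
stairs(9) = stairs(8) + stairs(7) = 34 + 21 = 55
stairs(10) = stairs(9) + stairs(8) = 55 + 34 = 89
stairs(11) = stairs(10) + stairs(9) = 89 + 55 = 144
stairs(12) = stairs(11) + stairs(10) = 144 + 89 = 233
stairs(13) = stairs(12) + stairs(11) = 233 + 144 = 377
stairs(14) = stairs(13) + stairs(12) = 377 + 233 = 610
stairs(15) = stairs(14) + stairs(13) = 610 + 377 = 987
stairs(16) = stairs(15) + stairs(14) = 987 + 610 = 1597
stairs(17) = stairs(16) + stairs(15) = 1597 + 987 = 2584
stairs(18) = stairs(17) + stairs(16) = 2584 + 1597 = 4181
stairs(19) = stairs(18) + stairs(17) = 4181 + 2584 = 6765
stairs(20) = stairs(19) + stairs(18) = 6765 + 4181 = 10946

10946


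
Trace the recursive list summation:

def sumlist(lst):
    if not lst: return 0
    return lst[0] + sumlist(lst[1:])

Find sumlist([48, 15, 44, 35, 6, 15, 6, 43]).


sumlist([48, 15, 44, 35, 6, 15, 6, 43]) = 48 + sumlist([15, 44, 35, 6, 15, 6, 43])
sumlist([15, 44, 35, 6, 15, 6, 43]) = 15 + sumlist([44, 35, 6, 15, 6, 43])
sumlist([44, 35, 6, 15, 6, 43]) = 44 + sumlist([35, 6, 15, 6, 43])
sumlist([35, 6, 15, 6, 43]) = 35 + sumlist([6, 15, 6, 43])
sumlist([6, 15, 6, 43]) = 6 + sumlist([15, 6, 43])
sumlist([15, 6, 43]) = 15 + sumlist([6, 43])
sumlist([6, 43]) = 6 + sumlist([43])
sumlist([43]) = 43 + sumlist([])
sumlist([]) = 0  (base case)
Total: 48 + 15 + 44 + 35 + 6 + 15 + 6 + 43 + 0 = 212

212


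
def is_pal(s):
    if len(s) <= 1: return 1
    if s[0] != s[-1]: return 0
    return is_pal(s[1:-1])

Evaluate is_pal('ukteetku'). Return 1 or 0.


is_pal('ukteetku'): s[0]='u' == s[-1]='u' -> check is_pal('kteetk')
is_pal('kteetk'): s[0]='k' == s[-1]='k' -> check is_pal('teet')
is_pal('teet'): s[0]='t' == s[-1]='t' -> check is_pal('ee')
is_pal('ee'): s[0]='e' == s[-1]='e' -> check is_pal('')
is_pal(''): len <= 1 -> return 1  (base case)
Result: 1 (palindrome)

1


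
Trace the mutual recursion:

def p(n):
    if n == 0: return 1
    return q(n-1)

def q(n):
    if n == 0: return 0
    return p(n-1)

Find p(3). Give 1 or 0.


p(3) = q(2)
q(2) = p(1)
p(1) = q(0)
q(0) = 0  (base case)
Result: 0

0


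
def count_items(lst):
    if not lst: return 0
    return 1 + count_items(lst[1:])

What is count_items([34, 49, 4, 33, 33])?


count_items([34, 49, 4, 33, 33]) = 1 + count_items([49, 4, 33, 33])
count_items([49, 4, 33, 33]) = 1 + count_items([4, 33, 33])
count_items([4, 33, 33]) = 1 + count_items([33, 33])
count_items([33, 33]) = 1 + count_items([33])
count_items([33]) = 1 + count_items([])
count_items([]) = 0  (base case)
Unwinding: 1 + 1 + 1 + 1 + 1 + 0 = 5

5


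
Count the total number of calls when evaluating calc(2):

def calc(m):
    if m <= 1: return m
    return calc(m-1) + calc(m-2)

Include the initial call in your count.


Let C(n) = total calls for calc(n)
C(0) = 1, C(1) = 1
C(2) = 1 + C(1) + C(0) = 1 + 1 + 1 = 3

3


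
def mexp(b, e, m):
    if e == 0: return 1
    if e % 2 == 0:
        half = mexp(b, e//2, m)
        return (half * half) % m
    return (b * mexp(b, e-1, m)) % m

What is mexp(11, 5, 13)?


mexp(11, 5, 13): e is odd, compute mexp(11, 4, 13)
  mexp(11, 4, 13): e is even, compute mexp(11, 2, 13)
    mexp(11, 2, 13): e is even, compute mexp(11, 1, 13)
      mexp(11, 1, 13): e is odd, compute mexp(11, 0, 13)
        mexp(11, 0, 13) = 1
      (11 * 1) % 13 = 11
    half=11, (11*11) % 13 = 4
  half=4, (4*4) % 13 = 3
(11 * 3) % 13 = 7

7


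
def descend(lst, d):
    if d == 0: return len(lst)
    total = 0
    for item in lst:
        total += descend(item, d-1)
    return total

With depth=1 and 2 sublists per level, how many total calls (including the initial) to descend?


At depth 0 (root): 1 call
At depth 1: each of 1 parents calls descend on 2 children = 2 calls
Total: 1 + 2 = 3

3


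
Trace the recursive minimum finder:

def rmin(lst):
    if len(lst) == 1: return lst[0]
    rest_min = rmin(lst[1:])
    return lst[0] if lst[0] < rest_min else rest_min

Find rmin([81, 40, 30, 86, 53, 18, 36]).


rmin([81, 40, 30, 86, 53, 18, 36]): compare 81 with rmin([40, 30, 86, 53, 18, 36])
rmin([40, 30, 86, 53, 18, 36]): compare 40 with rmin([30, 86, 53, 18, 36])
rmin([30, 86, 53, 18, 36]): compare 30 with rmin([86, 53, 18, 36])
rmin([86, 53, 18, 36]): compare 86 with rmin([53, 18, 36])
rmin([53, 18, 36]): compare 53 with rmin([18, 36])
rmin([18, 36]): compare 18 with rmin([36])
rmin([36]) = 36  (base case)
Compare 18 with 36 -> 18
Compare 53 with 18 -> 18
Compare 86 with 18 -> 18
Compare 30 with 18 -> 18
Compare 40 with 18 -> 18
Compare 81 with 18 -> 18

18


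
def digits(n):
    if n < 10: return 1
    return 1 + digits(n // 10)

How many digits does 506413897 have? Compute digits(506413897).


digits(506413897) = 1 + digits(50641389)
digits(50641389) = 1 + digits(5064138)
digits(5064138) = 1 + digits(506413)
digits(506413) = 1 + digits(50641)
digits(50641) = 1 + digits(5064)
digits(5064) = 1 + digits(506)
digits(506) = 1 + digits(50)
digits(50) = 1 + digits(5)
digits(5) = 1  (base case: 5 < 10)
Unwinding: 1 + 1 + 1 + 1 + 1 + 1 + 1 + 1 + 1 = 9

9


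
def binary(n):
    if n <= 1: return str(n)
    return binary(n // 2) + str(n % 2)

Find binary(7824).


binary(7824) = binary(3912) + '0'
binary(3912) = binary(1956) + '0'
binary(1956) = binary(978) + '0'
binary(978) = binary(489) + '0'
binary(489) = binary(244) + '1'
binary(244) = binary(122) + '0'
binary(122) = binary(61) + '0'
binary(61) = binary(30) + '1'
binary(30) = binary(15) + '0'
binary(15) = binary(7) + '1'
binary(7) = binary(3) + '1'
binary(3) = binary(1) + '1'
binary(1) = '1'  (base case)
Concatenating: '1' + '1' + '1' + '1' + '0' + '1' + '0' + '0' + '1' + '0' + '0' + '0' + '0' = '1111010010000'

1111010010000


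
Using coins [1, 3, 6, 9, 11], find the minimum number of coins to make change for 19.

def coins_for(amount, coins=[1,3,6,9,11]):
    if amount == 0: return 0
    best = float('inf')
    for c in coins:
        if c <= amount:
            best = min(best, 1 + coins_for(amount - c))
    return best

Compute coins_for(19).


Building up with DP:
coins_for(0) = 0
coins_for(1) = min(1+coins_for(0)=1+0=1) = 1
coins_for(2) = min(1+coins_for(1)=1+1=2) = 2
coins_for(3) = min(1+coins_for(2)=1+2=3, 1+coins_for(0)=1+0=1) = 1
coins_for(4) = min(1+coins_for(3)=1+1=2, 1+coins_for(1)=1+1=2) = 2
coins_for(5) = min(1+coins_for(4)=1+2=3, 1+coins_for(2)=1+2=3) = 3
coins_for(6) = min(1+coins_for(5)=1+3=4, 1+coins_for(3)=1+1=2, 1+coins_for(0)=1+0=1) = 1
coins_for(7) = min(1+coins_for(6)=1+1=2, 1+coins_for(4)=1+2=3, 1+coins_for(1)=1+1=2) = 2
coins_for(8) = min(1+coins_for(7)=1+2=3, 1+coins_for(5)=1+3=4, 1+coins_for(2)=1+2=3) = 3
coins_for(9) = min(1+coins_for(8)=1+3=4, 1+coins_for(6)=1+1=2, 1+coins_for(3)=1+1=2, 1+coins_for(0)=1+0=1) = 1
coins_for(10) = min(1+coins_for(9)=1+1=2, 1+coins_for(7)=1+2=3, 1+coins_for(4)=1+2=3, 1+coins_for(1)=1+1=2) = 2
coins_for(11) = min(1+coins_for(10)=1+2=3, 1+coins_for(8)=1+3=4, 1+coins_for(5)=1+3=4, 1+coins_for(2)=1+2=3, 1+coins_for(0)=1+0=1) = 1
coins_for(12) = min(1+coins_for(11)=1+1=2, 1+coins_for(9)=1+1=2, 1+coins_for(6)=1+1=2, 1+coins_for(3)=1+1=2, 1+coins_for(1)=1+1=2) = 2
coins_for(13) = min(1+coins_for(12)=1+2=3, 1+coins_for(10)=1+2=3, 1+coins_for(7)=1+2=3, 1+coins_for(4)=1+2=3, 1+coins_for(2)=1+2=3) = 3
coins_for(14) = min(1+coins_for(13)=1+3=4, 1+coins_for(11)=1+1=2, 1+coins_for(8)=1+3=4, 1+coins_for(5)=1+3=4, 1+coins_for(3)=1+1=2) = 2
coins_for(15) = min(1+coins_for(14)=1+2=3, 1+coins_for(12)=1+2=3, 1+coins_for(9)=1+1=2, 1+coins_for(6)=1+1=2, 1+coins_for(4)=1+2=3) = 2
coins_for(16) = min(1+coins_for(15)=1+2=3, 1+coins_for(13)=1+3=4, 1+coins_for(10)=1+2=3, 1+coins_for(7)=1+2=3, 1+coins_for(5)=1+3=4) = 3
coins_for(17) = min(1+coins_for(16)=1+3=4, 1+coins_for(14)=1+2=3, 1+coins_for(11)=1+1=2, 1+coins_for(8)=1+3=4, 1+coins_for(6)=1+1=2) = 2
coins_for(18) = min(1+coins_for(17)=1+2=3, 1+coins_for(15)=1+2=3, 1+coins_for(12)=1+2=3, 1+coins_for(9)=1+1=2, 1+coins_for(7)=1+2=3) = 2
coins_for(19) = min(1+coins_for(18)=1+2=3, 1+coins_for(16)=1+3=4, 1+coins_for(13)=1+3=4, 1+coins_for(10)=1+2=3, 1+coins_for(8)=1+3=4) = 3

3


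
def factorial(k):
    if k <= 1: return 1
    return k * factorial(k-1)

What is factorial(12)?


factorial(12)
= 12 * factorial(11)
= 12 * 11 * factorial(10)
= 12 * 11 * 10 * factorial(9)
= 12 * 11 * 10 * 9 * factorial(8)
= 12 * 11 * 10 * 9 * 8 * factorial(7)
= 12 * 11 * 10 * 9 * 8 * 7 * factorial(6)
= 12 * 11 * 10 * 9 * 8 * 7 * 6 * factorial(5)
= 12 * 11 * 10 * 9 * 8 * 7 * 6 * 5 * factorial(4)
= 12 * 11 * 10 * 9 * 8 * 7 * 6 * 5 * 4 * factorial(3)
= 12 * 11 * 10 * 9 * 8 * 7 * 6 * 5 * 4 * 3 * factorial(2)
= 12 * 11 * 10 * 9 * 8 * 7 * 6 * 5 * 4 * 3 * 2 * factorial(1)
= 12 * 11 * 10 * 9 * 8 * 7 * 6 * 5 * 4 * 3 * 2 * 1
= 479001600

479001600


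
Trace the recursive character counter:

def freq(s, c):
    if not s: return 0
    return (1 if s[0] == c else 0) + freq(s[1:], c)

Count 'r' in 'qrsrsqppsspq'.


s[0]='q' != 'r' -> 0
s[0]='r' == 'r' -> 1
s[0]='s' != 'r' -> 0
s[0]='r' == 'r' -> 1
s[0]='s' != 'r' -> 0
s[0]='q' != 'r' -> 0
s[0]='p' != 'r' -> 0
s[0]='p' != 'r' -> 0
s[0]='s' != 'r' -> 0
s[0]='s' != 'r' -> 0
s[0]='p' != 'r' -> 0
s[0]='q' != 'r' -> 0
Sum: 0 + 1 + 0 + 1 + 0 + 0 + 0 + 0 + 0 + 0 + 0 + 0 = 2

2


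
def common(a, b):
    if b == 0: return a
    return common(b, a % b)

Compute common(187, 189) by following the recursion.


common(187, 189) = common(189, 187)
common(189, 187) = common(187, 2)
common(187, 2) = common(2, 1)
common(2, 1) = common(1, 0)
common(1, 0) = 1  (base case)

1


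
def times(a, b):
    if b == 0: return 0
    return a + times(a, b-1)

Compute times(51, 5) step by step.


times(51, 5) = 51 + times(51, 4)
times(51, 4) = 51 + times(51, 3)
times(51, 3) = 51 + times(51, 2)
times(51, 2) = 51 + times(51, 1)
times(51, 1) = 51 + times(51, 0)
times(51, 0) = 0  (base case)
Total: 51 + 51 + 51 + 51 + 51 + 0 = 255

255


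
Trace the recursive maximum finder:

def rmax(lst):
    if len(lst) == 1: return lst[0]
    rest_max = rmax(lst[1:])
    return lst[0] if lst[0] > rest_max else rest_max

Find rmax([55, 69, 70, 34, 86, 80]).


rmax([55, 69, 70, 34, 86, 80]): compare 55 with rmax([69, 70, 34, 86, 80])
rmax([69, 70, 34, 86, 80]): compare 69 with rmax([70, 34, 86, 80])
rmax([70, 34, 86, 80]): compare 70 with rmax([34, 86, 80])
rmax([34, 86, 80]): compare 34 with rmax([86, 80])
rmax([86, 80]): compare 86 with rmax([80])
rmax([80]) = 80  (base case)
Compare 86 with 80 -> 86
Compare 34 with 86 -> 86
Compare 70 with 86 -> 86
Compare 69 with 86 -> 86
Compare 55 with 86 -> 86

86


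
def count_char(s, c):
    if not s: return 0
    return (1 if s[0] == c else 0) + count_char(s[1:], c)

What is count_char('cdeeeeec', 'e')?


s[0]='c' != 'e' -> 0
s[0]='d' != 'e' -> 0
s[0]='e' == 'e' -> 1
s[0]='e' == 'e' -> 1
s[0]='e' == 'e' -> 1
s[0]='e' == 'e' -> 1
s[0]='e' == 'e' -> 1
s[0]='c' != 'e' -> 0
Sum: 0 + 0 + 1 + 1 + 1 + 1 + 1 + 0 = 5

5


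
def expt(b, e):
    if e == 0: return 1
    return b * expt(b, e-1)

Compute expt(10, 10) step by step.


expt(10, 10)
= 10 * expt(10, 9)
= 10 * 10 * expt(10, 8)
= 10 * 10 * 10 * expt(10, 7)
= 10 * 10 * 10 * 10 * expt(10, 6)
= 10 * 10 * 10 * 10 * 10 * expt(10, 5)
= 10 * 10 * 10 * 10 * 10 * 10 * expt(10, 4)
= 10 * 10 * 10 * 10 * 10 * 10 * 10 * expt(10, 3)
= 10 * 10 * 10 * 10 * 10 * 10 * 10 * 10 * expt(10, 2)
= 10 * 10 * 10 * 10 * 10 * 10 * 10 * 10 * 10 * expt(10, 1)
= 10 * 10 * 10 * 10 * 10 * 10 * 10 * 10 * 10 * 10 * expt(10, 0)
= 10 * 10 * 10 * 10 * 10 * 10 * 10 * 10 * 10 * 10 * 1
= 10000000000

10000000000


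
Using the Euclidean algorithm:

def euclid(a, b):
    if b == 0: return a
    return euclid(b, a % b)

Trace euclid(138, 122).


euclid(138, 122) = euclid(122, 16)
euclid(122, 16) = euclid(16, 10)
euclid(16, 10) = euclid(10, 6)
euclid(10, 6) = euclid(6, 4)
euclid(6, 4) = euclid(4, 2)
euclid(4, 2) = euclid(2, 0)
euclid(2, 0) = 2  (base case)

2


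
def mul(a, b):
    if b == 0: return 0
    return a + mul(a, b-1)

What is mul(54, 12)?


mul(54, 12) = 54 + mul(54, 11)
mul(54, 11) = 54 + mul(54, 10)
mul(54, 10) = 54 + mul(54, 9)
mul(54, 9) = 54 + mul(54, 8)
mul(54, 8) = 54 + mul(54, 7)
mul(54, 7) = 54 + mul(54, 6)
mul(54, 6) = 54 + mul(54, 5)
mul(54, 5) = 54 + mul(54, 4)
mul(54, 4) = 54 + mul(54, 3)
mul(54, 3) = 54 + mul(54, 2)
mul(54, 2) = 54 + mul(54, 1)
mul(54, 1) = 54 + mul(54, 0)
mul(54, 0) = 0  (base case)
Total: 54 + 54 + 54 + 54 + 54 + 54 + 54 + 54 + 54 + 54 + 54 + 54 + 0 = 648

648


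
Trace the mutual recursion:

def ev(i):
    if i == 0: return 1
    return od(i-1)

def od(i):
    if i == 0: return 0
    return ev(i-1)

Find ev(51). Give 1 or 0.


ev(51) = od(50)
od(50) = ev(49)
ev(49) = od(48)
od(48) = ev(47)
ev(47) = od(46)
od(46) = ev(45)
ev(45) = od(44)
od(44) = ev(43)
ev(43) = od(42)
od(42) = ev(41)
ev(41) = od(40)
od(40) = ev(39)
ev(39) = od(38)
od(38) = ev(37)
ev(37) = od(36)
od(36) = ev(35)
ev(35) = od(34)
od(34) = ev(33)
ev(33) = od(32)
od(32) = ev(31)
ev(31) = od(30)
od(30) = ev(29)
ev(29) = od(28)
od(28) = ev(27)
ev(27) = od(26)
od(26) = ev(25)
ev(25) = od(24)
od(24) = ev(23)
ev(23) = od(22)
od(22) = ev(21)
ev(21) = od(20)
od(20) = ev(19)
ev(19) = od(18)
od(18) = ev(17)
ev(17) = od(16)
od(16) = ev(15)
ev(15) = od(14)
od(14) = ev(13)
ev(13) = od(12)
od(12) = ev(11)
ev(11) = od(10)
od(10) = ev(9)
ev(9) = od(8)
od(8) = ev(7)
ev(7) = od(6)
od(6) = ev(5)
ev(5) = od(4)
od(4) = ev(3)
ev(3) = od(2)
od(2) = ev(1)
ev(1) = od(0)
od(0) = 0  (base case)
Result: 0

0


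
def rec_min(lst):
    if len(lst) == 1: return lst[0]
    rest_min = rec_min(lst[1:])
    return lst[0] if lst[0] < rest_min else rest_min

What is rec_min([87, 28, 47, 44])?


rec_min([87, 28, 47, 44]): compare 87 with rec_min([28, 47, 44])
rec_min([28, 47, 44]): compare 28 with rec_min([47, 44])
rec_min([47, 44]): compare 47 with rec_min([44])
rec_min([44]) = 44  (base case)
Compare 47 with 44 -> 44
Compare 28 with 44 -> 28
Compare 87 with 28 -> 28

28


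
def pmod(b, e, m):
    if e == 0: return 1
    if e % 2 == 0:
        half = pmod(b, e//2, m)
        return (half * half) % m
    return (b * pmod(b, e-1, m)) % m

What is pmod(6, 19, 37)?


pmod(6, 19, 37): e is odd, compute pmod(6, 18, 37)
  pmod(6, 18, 37): e is even, compute pmod(6, 9, 37)
    pmod(6, 9, 37): e is odd, compute pmod(6, 8, 37)
      pmod(6, 8, 37): e is even, compute pmod(6, 4, 37)
        pmod(6, 4, 37): e is even, compute pmod(6, 2, 37)
          pmod(6, 2, 37): e is even, compute pmod(6, 1, 37)
          pmod(6, 1, 37): e is odd, compute pmod(6, 0, 37)
          pmod(6, 0, 37) = 1
          (6 * 1) % 37 = 6
          half=6, (6*6) % 37 = 36
        half=36, (36*36) % 37 = 1
      half=1, (1*1) % 37 = 1
    (6 * 1) % 37 = 6
  half=6, (6*6) % 37 = 36
(6 * 36) % 37 = 31

31


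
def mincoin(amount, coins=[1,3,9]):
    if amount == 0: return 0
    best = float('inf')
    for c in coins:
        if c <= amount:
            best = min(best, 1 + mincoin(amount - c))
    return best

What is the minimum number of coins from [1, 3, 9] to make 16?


Building up with DP:
mincoin(0) = 0
mincoin(1) = min(1+mincoin(0)=1+0=1) = 1
mincoin(2) = min(1+mincoin(1)=1+1=2) = 2
mincoin(3) = min(1+mincoin(2)=1+2=3, 1+mincoin(0)=1+0=1) = 1
mincoin(4) = min(1+mincoin(3)=1+1=2, 1+mincoin(1)=1+1=2) = 2
mincoin(5) = min(1+mincoin(4)=1+2=3, 1+mincoin(2)=1+2=3) = 3
mincoin(6) = min(1+mincoin(5)=1+3=4, 1+mincoin(3)=1+1=2) = 2
mincoin(7) = min(1+mincoin(6)=1+2=3, 1+mincoin(4)=1+2=3) = 3
mincoin(8) = min(1+mincoin(7)=1+3=4, 1+mincoin(5)=1+3=4) = 4
mincoin(9) = min(1+mincoin(8)=1+4=5, 1+mincoin(6)=1+2=3, 1+mincoin(0)=1+0=1) = 1
mincoin(10) = min(1+mincoin(9)=1+1=2, 1+mincoin(7)=1+3=4, 1+mincoin(1)=1+1=2) = 2
mincoin(11) = min(1+mincoin(10)=1+2=3, 1+mincoin(8)=1+4=5, 1+mincoin(2)=1+2=3) = 3
mincoin(12) = min(1+mincoin(11)=1+3=4, 1+mincoin(9)=1+1=2, 1+mincoin(3)=1+1=2) = 2
mincoin(13) = min(1+mincoin(12)=1+2=3, 1+mincoin(10)=1+2=3, 1+mincoin(4)=1+2=3) = 3
mincoin(14) = min(1+mincoin(13)=1+3=4, 1+mincoin(11)=1+3=4, 1+mincoin(5)=1+3=4) = 4
mincoin(15) = min(1+mincoin(14)=1+4=5, 1+mincoin(12)=1+2=3, 1+mincoin(6)=1+2=3) = 3
mincoin(16) = min(1+mincoin(15)=1+3=4, 1+mincoin(13)=1+3=4, 1+mincoin(7)=1+3=4) = 4

4


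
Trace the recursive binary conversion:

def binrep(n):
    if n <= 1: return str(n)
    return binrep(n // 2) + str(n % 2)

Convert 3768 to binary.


binrep(3768) = binrep(1884) + '0'
binrep(1884) = binrep(942) + '0'
binrep(942) = binrep(471) + '0'
binrep(471) = binrep(235) + '1'
binrep(235) = binrep(117) + '1'
binrep(117) = binrep(58) + '1'
binrep(58) = binrep(29) + '0'
binrep(29) = binrep(14) + '1'
binrep(14) = binrep(7) + '0'
binrep(7) = binrep(3) + '1'
binrep(3) = binrep(1) + '1'
binrep(1) = '1'  (base case)
Concatenating: '1' + '1' + '1' + '0' + '1' + '0' + '1' + '1' + '1' + '0' + '0' + '0' = '111010111000'

111010111000


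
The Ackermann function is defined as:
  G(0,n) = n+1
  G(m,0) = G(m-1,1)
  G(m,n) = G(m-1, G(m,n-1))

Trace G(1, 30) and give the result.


G(1, 30) = G(0, G(1, 29))
  G(1, 29) = G(0, G(1, 28))
    G(1, 28) = G(0, G(1, 27))
      G(1, 27) = G(0, G(1, 26))
        G(1, 26) = G(0, G(1, 25))
          G(1, 25) = G(0, G(1, 24))
          G(1, 24) = G(0, G(1, 23))
          G(1, 23) = G(0, G(1, 22))
          G(1, 22) = G(0, G(1, 21))
          G(1, 21) = G(0, G(1, 20))
          G(1, 20) = G(0, G(1, 19))
          G(1, 19) = G(0, G(1, 18))
          G(1, 18) = G(0, G(1, 17))
          G(1, 17) = G(0, G(1, 16))
          G(1, 16) = G(0, G(1, 15))
          G(1, 15) = G(0, G(1, 14))
          G(1, 14) = G(0, G(1, 13))
          G(1, 13) = G(0, G(1, 12))
          G(1, 12) = G(0, G(1, 11))
          G(1, 11) = G(0, G(1, 10))
          G(1, 10) = G(0, G(1, 9))
          G(1, 9) = G(0, G(1, 8))
          G(1, 8) = G(0, G(1, 7))
          G(1, 7) = G(0, G(1, 6))
          G(1, 6) = G(0, G(1, 5))
... (trace truncated)
Result: G(1, 30) = 32

32


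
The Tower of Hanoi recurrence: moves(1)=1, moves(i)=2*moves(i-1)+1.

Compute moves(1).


moves(1) = 1  (base case)

1


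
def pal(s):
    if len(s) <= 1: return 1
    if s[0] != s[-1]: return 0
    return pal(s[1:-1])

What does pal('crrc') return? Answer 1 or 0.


pal('crrc'): s[0]='c' == s[-1]='c' -> check pal('rr')
pal('rr'): s[0]='r' == s[-1]='r' -> check pal('')
pal(''): len <= 1 -> return 1  (base case)
Result: 1 (palindrome)

1


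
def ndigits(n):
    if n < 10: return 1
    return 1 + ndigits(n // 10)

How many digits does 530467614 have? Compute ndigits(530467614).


ndigits(530467614) = 1 + ndigits(53046761)
ndigits(53046761) = 1 + ndigits(5304676)
ndigits(5304676) = 1 + ndigits(530467)
ndigits(530467) = 1 + ndigits(53046)
ndigits(53046) = 1 + ndigits(5304)
ndigits(5304) = 1 + ndigits(530)
ndigits(530) = 1 + ndigits(53)
ndigits(53) = 1 + ndigits(5)
ndigits(5) = 1  (base case: 5 < 10)
Unwinding: 1 + 1 + 1 + 1 + 1 + 1 + 1 + 1 + 1 = 9

9


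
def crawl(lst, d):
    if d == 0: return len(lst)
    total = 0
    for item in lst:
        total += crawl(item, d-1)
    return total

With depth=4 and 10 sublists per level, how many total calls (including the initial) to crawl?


At depth 0 (root): 1 call
At depth 1: each of 1 parents calls crawl on 10 children = 10 calls
At depth 2: each of 10 parents calls crawl on 10 children = 100 calls
At depth 3: each of 100 parents calls crawl on 10 children = 1000 calls
At depth 4: each of 1000 parents calls crawl on 10 children = 10000 calls
Total: 1 + 10 + 100 + 1000 + 10000 = 11111

11111


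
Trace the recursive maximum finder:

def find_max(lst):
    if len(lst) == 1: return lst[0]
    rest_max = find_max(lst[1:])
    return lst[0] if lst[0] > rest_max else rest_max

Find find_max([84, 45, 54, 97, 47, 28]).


find_max([84, 45, 54, 97, 47, 28]): compare 84 with find_max([45, 54, 97, 47, 28])
find_max([45, 54, 97, 47, 28]): compare 45 with find_max([54, 97, 47, 28])
find_max([54, 97, 47, 28]): compare 54 with find_max([97, 47, 28])
find_max([97, 47, 28]): compare 97 with find_max([47, 28])
find_max([47, 28]): compare 47 with find_max([28])
find_max([28]) = 28  (base case)
Compare 47 with 28 -> 47
Compare 97 with 47 -> 97
Compare 54 with 97 -> 97
Compare 45 with 97 -> 97
Compare 84 with 97 -> 97

97


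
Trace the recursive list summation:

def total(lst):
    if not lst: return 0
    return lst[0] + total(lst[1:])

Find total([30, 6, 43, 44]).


total([30, 6, 43, 44]) = 30 + total([6, 43, 44])
total([6, 43, 44]) = 6 + total([43, 44])
total([43, 44]) = 43 + total([44])
total([44]) = 44 + total([])
total([]) = 0  (base case)
Total: 30 + 6 + 43 + 44 + 0 = 123

123


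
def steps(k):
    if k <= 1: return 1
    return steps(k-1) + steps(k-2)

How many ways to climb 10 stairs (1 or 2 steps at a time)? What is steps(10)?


Building up from base cases:
steps(0) = 1
steps(1) = 1
steps(2) = steps(1) + steps(0) = 1 + 1 = 2
steps(3) = steps(2) + steps(1) = 2 + 1 = 3
steps(4) = steps(3) + steps(2) = 3 + 2 = 5
steps(5) = steps(4) + steps(3) = 5 + 3 = 8
steps(6) = steps(5) + steps(4) = 8 + 5 = 13
steps(7) = steps(6) + steps(5) = 13 + 8 = 21
steps(8) = steps(7) + steps(6) = 21 + 13 = 34
steps(9) = steps(8) + steps(7) = 34 + 21 = 55
steps(10) = steps(9) + steps(8) = 55 + 34 = 89

89


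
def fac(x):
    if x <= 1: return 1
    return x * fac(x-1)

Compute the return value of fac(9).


fac(9)
= 9 * fac(8)
= 9 * 8 * fac(7)
= 9 * 8 * 7 * fac(6)
= 9 * 8 * 7 * 6 * fac(5)
= 9 * 8 * 7 * 6 * 5 * fac(4)
= 9 * 8 * 7 * 6 * 5 * 4 * fac(3)
= 9 * 8 * 7 * 6 * 5 * 4 * 3 * fac(2)
= 9 * 8 * 7 * 6 * 5 * 4 * 3 * 2 * fac(1)
= 9 * 8 * 7 * 6 * 5 * 4 * 3 * 2 * 1
= 362880

362880


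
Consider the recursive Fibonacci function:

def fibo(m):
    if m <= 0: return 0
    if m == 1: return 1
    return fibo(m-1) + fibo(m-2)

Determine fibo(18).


Computing fibo(18) bottom-up:
fibo(0) = 0
fibo(1) = 1
fibo(2) = fibo(1) + fibo(0) = 1 + 0 = 1
fibo(3) = fibo(2) + fibo(1) = 1 + 1 = 2
fibo(4) = fibo(3) + fibo(2) = 2 + 1 = 3
fibo(5) = fibo(4) + fibo(3) = 3 + 2 = 5
fibo(6) = fibo(5) + fibo(4) = 5 + 3 = 8
fibo(7) = fibo(6) + fibo(5) = 8 + 5 = 13
fibo(8) = fibo(7) + fibo(6) = 13 + 8 = 21
fibo(9) = fibo(8) + fibo(7) = 21 + 13 = 34
fibo(10) = fibo(9) + fibo(8) = 34 + 21 = 55
fibo(11) = fibo(10) + fibo(9) = 55 + 34 = 89
fibo(12) = fibo(11) + fibo(10) = 89 + 55 = 144
fibo(13) = fibo(12) + fibo(11) = 144 + 89 = 233
fibo(14) = fibo(13) + fibo(12) = 233 + 144 = 377
fibo(15) = fibo(14) + fibo(13) = 377 + 233 = 610
fibo(16) = fibo(15) + fibo(14) = 610 + 377 = 987
fibo(17) = fibo(16) + fibo(15) = 987 + 610 = 1597
fibo(18) = fibo(17) + fibo(16) = 1597 + 987 = 2584

2584


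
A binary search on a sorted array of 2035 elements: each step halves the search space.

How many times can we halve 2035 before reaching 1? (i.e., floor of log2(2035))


2035 / 2 = 1017
1017 / 2 = 508
508 / 2 = 254
254 / 2 = 127
127 / 2 = 63
63 / 2 = 31
31 / 2 = 15
15 / 2 = 7
7 / 2 = 3
3 / 2 = 1
Reached 1 after 10 halvings

10


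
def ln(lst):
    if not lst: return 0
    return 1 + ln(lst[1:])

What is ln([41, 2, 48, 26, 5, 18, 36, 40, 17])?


ln([41, 2, 48, 26, 5, 18, 36, 40, 17]) = 1 + ln([2, 48, 26, 5, 18, 36, 40, 17])
ln([2, 48, 26, 5, 18, 36, 40, 17]) = 1 + ln([48, 26, 5, 18, 36, 40, 17])
ln([48, 26, 5, 18, 36, 40, 17]) = 1 + ln([26, 5, 18, 36, 40, 17])
ln([26, 5, 18, 36, 40, 17]) = 1 + ln([5, 18, 36, 40, 17])
ln([5, 18, 36, 40, 17]) = 1 + ln([18, 36, 40, 17])
ln([18, 36, 40, 17]) = 1 + ln([36, 40, 17])
ln([36, 40, 17]) = 1 + ln([40, 17])
ln([40, 17]) = 1 + ln([17])
ln([17]) = 1 + ln([])
ln([]) = 0  (base case)
Unwinding: 1 + 1 + 1 + 1 + 1 + 1 + 1 + 1 + 1 + 0 = 9

9


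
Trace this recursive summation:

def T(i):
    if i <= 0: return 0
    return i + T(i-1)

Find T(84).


T(84)
= 84 + 83 + 82 + 81 + 80 + 79 + 78 + 77 + 76 + 75 + 74 + 73 + 72 + 71 + 70 + 69 + 68 + 67 + 66 + 65 + 64 + 63 + 62 + 61 + 60 + 59 + 58 + 57 + 56 + 55 + 54 + 53 + 52 + 51 + 50 + 49 + 48 + 47 + 46 + 45 + 44 + 43 + 42 + 41 + 40 + 39 + 38 + 37 + 36 + 35 + 34 + 33 + 32 + 31 + 30 + 29 + 28 + 27 + 26 + 25 + 24 + 23 + 22 + 21 + 20 + 19 + 18 + 17 + 16 + 15 + 14 + 13 + 12 + 11 + 10 + 9 + 8 + 7 + 6 + 5 + 4 + 3 + 2 + 1 + T(0)
= 84 + 83 + 82 + 81 + 80 + 79 + 78 + 77 + 76 + 75 + 74 + 73 + 72 + 71 + 70 + 69 + 68 + 67 + 66 + 65 + 64 + 63 + 62 + 61 + 60 + 59 + 58 + 57 + 56 + 55 + 54 + 53 + 52 + 51 + 50 + 49 + 48 + 47 + 46 + 45 + 44 + 43 + 42 + 41 + 40 + 39 + 38 + 37 + 36 + 35 + 34 + 33 + 32 + 31 + 30 + 29 + 28 + 27 + 26 + 25 + 24 + 23 + 22 + 21 + 20 + 19 + 18 + 17 + 16 + 15 + 14 + 13 + 12 + 11 + 10 + 9 + 8 + 7 + 6 + 5 + 4 + 3 + 2 + 1 + 0
= 3570

3570


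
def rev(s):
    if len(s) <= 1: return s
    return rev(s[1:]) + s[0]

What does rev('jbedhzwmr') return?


rev('jbedhzwmr') = rev('bedhzwmr') + 'j'
rev('bedhzwmr') = rev('edhzwmr') + 'b'
rev('edhzwmr') = rev('dhzwmr') + 'e'
rev('dhzwmr') = rev('hzwmr') + 'd'
rev('hzwmr') = rev('zwmr') + 'h'
rev('zwmr') = rev('wmr') + 'z'
rev('wmr') = rev('mr') + 'w'
rev('mr') = rev('r') + 'm'
rev('r') = 'r'  (base case)
Concatenating: 'r' + 'm' + 'w' + 'z' + 'h' + 'd' + 'e' + 'b' + 'j' = 'rmwzhdebj'

rmwzhdebj


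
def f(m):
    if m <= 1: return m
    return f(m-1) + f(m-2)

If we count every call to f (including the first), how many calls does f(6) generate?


Let C(n) = total calls for f(n)
C(0) = 1, C(1) = 1
C(2) = 1 + C(1) + C(0) = 1 + 1 + 1 = 3
C(3) = 1 + C(2) + C(1) = 1 + 3 + 1 = 5
C(4) = 1 + C(3) + C(2) = 1 + 5 + 3 = 9
C(5) = 1 + C(4) + C(3) = 1 + 9 + 5 = 15
C(6) = 1 + C(5) + C(4) = 1 + 15 + 9 = 25

25


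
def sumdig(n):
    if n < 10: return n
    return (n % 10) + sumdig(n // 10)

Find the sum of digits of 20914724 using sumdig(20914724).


sumdig(20914724) = 4 + sumdig(2091472)
sumdig(2091472) = 2 + sumdig(209147)
sumdig(209147) = 7 + sumdig(20914)
sumdig(20914) = 4 + sumdig(2091)
sumdig(2091) = 1 + sumdig(209)
sumdig(209) = 9 + sumdig(20)
sumdig(20) = 0 + sumdig(2)
sumdig(2) = 2  (base case)
Total: 4 + 2 + 7 + 4 + 1 + 9 + 0 + 2 = 29

29


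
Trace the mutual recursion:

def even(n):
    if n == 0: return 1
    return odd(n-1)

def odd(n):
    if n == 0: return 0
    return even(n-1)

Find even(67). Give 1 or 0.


even(67) = odd(66)
odd(66) = even(65)
even(65) = odd(64)
odd(64) = even(63)
even(63) = odd(62)
odd(62) = even(61)
even(61) = odd(60)
odd(60) = even(59)
even(59) = odd(58)
odd(58) = even(57)
even(57) = odd(56)
odd(56) = even(55)
even(55) = odd(54)
odd(54) = even(53)
even(53) = odd(52)
odd(52) = even(51)
even(51) = odd(50)
odd(50) = even(49)
even(49) = odd(48)
odd(48) = even(47)
even(47) = odd(46)
odd(46) = even(45)
even(45) = odd(44)
odd(44) = even(43)
even(43) = odd(42)
odd(42) = even(41)
even(41) = odd(40)
odd(40) = even(39)
even(39) = odd(38)
odd(38) = even(37)
even(37) = odd(36)
odd(36) = even(35)
even(35) = odd(34)
odd(34) = even(33)
even(33) = odd(32)
odd(32) = even(31)
even(31) = odd(30)
odd(30) = even(29)
even(29) = odd(28)
odd(28) = even(27)
even(27) = odd(26)
odd(26) = even(25)
even(25) = odd(24)
odd(24) = even(23)
even(23) = odd(22)
odd(22) = even(21)
even(21) = odd(20)
odd(20) = even(19)
even(19) = odd(18)
odd(18) = even(17)
even(17) = odd(16)
odd(16) = even(15)
even(15) = odd(14)
odd(14) = even(13)
even(13) = odd(12)
odd(12) = even(11)
even(11) = odd(10)
odd(10) = even(9)
even(9) = odd(8)
odd(8) = even(7)
even(7) = odd(6)
odd(6) = even(5)
even(5) = odd(4)
odd(4) = even(3)
even(3) = odd(2)
odd(2) = even(1)
even(1) = odd(0)
odd(0) = 0  (base case)
Result: 0

0


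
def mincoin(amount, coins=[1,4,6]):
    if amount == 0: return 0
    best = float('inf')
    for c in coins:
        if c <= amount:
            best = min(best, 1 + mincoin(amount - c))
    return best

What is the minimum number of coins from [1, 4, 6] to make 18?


Building up with DP:
mincoin(0) = 0
mincoin(1) = min(1+mincoin(0)=1+0=1) = 1
mincoin(2) = min(1+mincoin(1)=1+1=2) = 2
mincoin(3) = min(1+mincoin(2)=1+2=3) = 3
mincoin(4) = min(1+mincoin(3)=1+3=4, 1+mincoin(0)=1+0=1) = 1
mincoin(5) = min(1+mincoin(4)=1+1=2, 1+mincoin(1)=1+1=2) = 2
mincoin(6) = min(1+mincoin(5)=1+2=3, 1+mincoin(2)=1+2=3, 1+mincoin(0)=1+0=1) = 1
mincoin(7) = min(1+mincoin(6)=1+1=2, 1+mincoin(3)=1+3=4, 1+mincoin(1)=1+1=2) = 2
mincoin(8) = min(1+mincoin(7)=1+2=3, 1+mincoin(4)=1+1=2, 1+mincoin(2)=1+2=3) = 2
mincoin(9) = min(1+mincoin(8)=1+2=3, 1+mincoin(5)=1+2=3, 1+mincoin(3)=1+3=4) = 3
mincoin(10) = min(1+mincoin(9)=1+3=4, 1+mincoin(6)=1+1=2, 1+mincoin(4)=1+1=2) = 2
mincoin(11) = min(1+mincoin(10)=1+2=3, 1+mincoin(7)=1+2=3, 1+mincoin(5)=1+2=3) = 3
mincoin(12) = min(1+mincoin(11)=1+3=4, 1+mincoin(8)=1+2=3, 1+mincoin(6)=1+1=2) = 2
mincoin(13) = min(1+mincoin(12)=1+2=3, 1+mincoin(9)=1+3=4, 1+mincoin(7)=1+2=3) = 3
mincoin(14) = min(1+mincoin(13)=1+3=4, 1+mincoin(10)=1+2=3, 1+mincoin(8)=1+2=3) = 3
mincoin(15) = min(1+mincoin(14)=1+3=4, 1+mincoin(11)=1+3=4, 1+mincoin(9)=1+3=4) = 4
mincoin(16) = min(1+mincoin(15)=1+4=5, 1+mincoin(12)=1+2=3, 1+mincoin(10)=1+2=3) = 3
mincoin(17) = min(1+mincoin(16)=1+3=4, 1+mincoin(13)=1+3=4, 1+mincoin(11)=1+3=4) = 4
mincoin(18) = min(1+mincoin(17)=1+4=5, 1+mincoin(14)=1+3=4, 1+mincoin(12)=1+2=3) = 3

3
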